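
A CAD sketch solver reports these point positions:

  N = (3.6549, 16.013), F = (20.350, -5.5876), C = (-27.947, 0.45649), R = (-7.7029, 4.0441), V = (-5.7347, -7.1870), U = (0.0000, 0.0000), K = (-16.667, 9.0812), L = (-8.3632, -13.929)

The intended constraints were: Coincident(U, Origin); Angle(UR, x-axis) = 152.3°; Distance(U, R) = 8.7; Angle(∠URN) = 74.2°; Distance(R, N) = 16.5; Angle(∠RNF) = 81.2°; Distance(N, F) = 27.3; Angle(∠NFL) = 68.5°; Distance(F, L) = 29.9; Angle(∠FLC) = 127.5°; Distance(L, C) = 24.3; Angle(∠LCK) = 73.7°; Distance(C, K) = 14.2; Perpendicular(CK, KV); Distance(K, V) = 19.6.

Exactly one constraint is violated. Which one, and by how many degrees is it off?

Perpendicular(CK, KV) — off by 3.50°.

U = (0.00, 0.00) ✓; UR at 152.3° ✓; |UR| = 8.700 ✓; ∠URN = 74.20° ✓; |RN| = 16.50 ✓; ∠RNF = 81.20° ✓; |NF| = 27.30 ✓; ∠NFL = 68.50° ✓; |FL| = 29.90 ✓; ∠FLC = 127.5° ✓; |LC| = 24.30 ✓; ∠LCK = 73.70° ✓; |CK| = 14.20 ✓; ∠(CK, KV) = 93.50° ✗; |KV| = 19.60 ✓.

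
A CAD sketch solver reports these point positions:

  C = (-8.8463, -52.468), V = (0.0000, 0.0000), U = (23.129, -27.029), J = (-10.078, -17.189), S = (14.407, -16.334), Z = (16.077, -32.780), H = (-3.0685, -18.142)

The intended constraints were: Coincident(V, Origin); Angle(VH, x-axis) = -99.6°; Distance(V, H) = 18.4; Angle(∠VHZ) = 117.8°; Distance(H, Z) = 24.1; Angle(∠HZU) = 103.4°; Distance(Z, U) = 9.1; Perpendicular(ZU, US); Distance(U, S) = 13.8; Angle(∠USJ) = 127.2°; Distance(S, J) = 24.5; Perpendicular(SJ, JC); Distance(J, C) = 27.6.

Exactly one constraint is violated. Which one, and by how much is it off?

Distance(J, C) = 27.6 — off by 7.70.

V = (0.00, 0.00) ✓; VH at -99.60° ✓; |VH| = 18.40 ✓; ∠VHZ = 117.8° ✓; |HZ| = 24.10 ✓; ∠HZU = 103.4° ✓; |ZU| = 9.100 ✓; ∠(ZU, US) = 90.00° ✓; |US| = 13.80 ✓; ∠USJ = 127.2° ✓; |SJ| = 24.50 ✓; ∠(SJ, JC) = 90.00° ✓; |JC| = 35.30 ✗.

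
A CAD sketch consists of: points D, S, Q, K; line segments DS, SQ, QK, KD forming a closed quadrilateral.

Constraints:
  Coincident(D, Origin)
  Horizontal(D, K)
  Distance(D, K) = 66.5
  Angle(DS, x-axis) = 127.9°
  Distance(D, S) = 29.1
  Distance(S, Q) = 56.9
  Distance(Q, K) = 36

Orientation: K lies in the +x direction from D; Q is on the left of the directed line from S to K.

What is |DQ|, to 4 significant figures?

45.43

D is at the origin; DK is horizontal with |DK| = 66.5 and K in +x, so K = (66.5, 0). DS runs at 127.9° with |DS| = 29.1, so S = (-17.88, 22.96). Q is determined by |SQ| = 56.9 and |QK| = 36.0 together: it lies at the intersection of circle(S, 56.9) and circle(K, 36.0). With |SK| = 87.44, the foot of the radical line on SK is 54.82 from S and the perpendicular offset is √(56.9² − 54.82²) = 15.23. Taking the left-of-SK solution: Q = (39.02, 23.26).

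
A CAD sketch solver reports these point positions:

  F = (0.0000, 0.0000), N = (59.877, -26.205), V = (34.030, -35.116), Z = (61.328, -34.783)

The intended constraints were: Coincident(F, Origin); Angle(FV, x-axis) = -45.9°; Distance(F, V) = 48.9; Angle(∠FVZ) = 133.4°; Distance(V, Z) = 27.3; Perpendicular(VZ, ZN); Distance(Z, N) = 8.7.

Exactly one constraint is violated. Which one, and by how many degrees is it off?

Perpendicular(VZ, ZN) — off by 8.90°.

F = (0.00, 0.00) ✓; FV at -45.90° ✓; |FV| = 48.90 ✓; ∠FVZ = 133.4° ✓; |VZ| = 27.30 ✓; ∠(VZ, ZN) = 98.90° ✗; |ZN| = 8.700 ✓.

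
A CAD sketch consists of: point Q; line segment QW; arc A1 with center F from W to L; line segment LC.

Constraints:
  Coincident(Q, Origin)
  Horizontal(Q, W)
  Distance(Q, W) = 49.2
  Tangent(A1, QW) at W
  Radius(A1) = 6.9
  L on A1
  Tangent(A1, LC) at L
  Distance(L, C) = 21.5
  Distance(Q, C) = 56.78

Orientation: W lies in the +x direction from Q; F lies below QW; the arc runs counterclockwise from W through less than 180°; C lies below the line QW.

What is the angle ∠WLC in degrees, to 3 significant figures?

127°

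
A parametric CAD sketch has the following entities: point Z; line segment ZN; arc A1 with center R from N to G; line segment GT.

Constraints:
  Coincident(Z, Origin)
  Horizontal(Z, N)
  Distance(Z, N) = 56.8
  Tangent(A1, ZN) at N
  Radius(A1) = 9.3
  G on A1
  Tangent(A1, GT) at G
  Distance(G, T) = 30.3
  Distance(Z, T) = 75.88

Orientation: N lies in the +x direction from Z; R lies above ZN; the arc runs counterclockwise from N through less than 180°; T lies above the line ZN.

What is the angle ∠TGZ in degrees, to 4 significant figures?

95.33°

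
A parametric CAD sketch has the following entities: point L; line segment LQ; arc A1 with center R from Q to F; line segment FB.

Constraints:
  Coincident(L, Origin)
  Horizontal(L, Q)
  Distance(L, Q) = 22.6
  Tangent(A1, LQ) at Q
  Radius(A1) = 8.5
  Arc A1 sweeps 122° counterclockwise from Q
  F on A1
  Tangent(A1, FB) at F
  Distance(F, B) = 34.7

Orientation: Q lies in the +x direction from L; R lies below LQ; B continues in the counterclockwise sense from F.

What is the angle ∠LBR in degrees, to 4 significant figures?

20.29°

L is at the origin; L and Q share the same y with |LQ| = 22.6 and Q on the +x side, so Q = (22.60, 0.000). Tangency of A1 to LQ means the radius RQ is perpendicular to LQ, so R = Q + (0, -8.5) = (22.60, -8.500). On A1, Q sits at bearing 90° from R; a 122° counterclockwise sweep puts F at bearing 212°, so F = R + 8.5·(cos 212°, sin 212°) = (15.39, -13.00). Tangency of A1 to FB means the radius RF is perpendicular to FB, so FB runs along (−sin 212°, cos 212°); with |FB| = 34.7, B = (33.78, -42.43). Then cos ∠LBR = BL·BR / (|BL||BR|), giving 20.29°.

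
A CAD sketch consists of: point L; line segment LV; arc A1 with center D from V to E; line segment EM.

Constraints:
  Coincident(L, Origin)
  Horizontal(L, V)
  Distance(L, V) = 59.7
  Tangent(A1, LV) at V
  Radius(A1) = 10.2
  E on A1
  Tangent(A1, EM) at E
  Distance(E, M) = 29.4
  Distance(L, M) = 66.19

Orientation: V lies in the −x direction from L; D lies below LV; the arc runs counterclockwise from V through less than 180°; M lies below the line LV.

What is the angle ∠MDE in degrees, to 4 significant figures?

70.87°

L is at the origin; LV is horizontal with |LV| = 59.7 and V on the −x side, so V = (-59.70, 0.000). Since A1 is tangent to LV there, DV ⟂ LV, so D = V + (0, -10.2) = (-59.70, -10.20). Since DE ⟂ EM (tangency), |DM| = √(10.2² + 29.4²) = 31.12 regardless of where E sits on A1. So M lies on both circle(L, 66.19) and circle(D, 31.12); the below-LV intersection is M = (-52.39, -40.45). E is the foot of the tangent from M: E = (-68.28, -15.71).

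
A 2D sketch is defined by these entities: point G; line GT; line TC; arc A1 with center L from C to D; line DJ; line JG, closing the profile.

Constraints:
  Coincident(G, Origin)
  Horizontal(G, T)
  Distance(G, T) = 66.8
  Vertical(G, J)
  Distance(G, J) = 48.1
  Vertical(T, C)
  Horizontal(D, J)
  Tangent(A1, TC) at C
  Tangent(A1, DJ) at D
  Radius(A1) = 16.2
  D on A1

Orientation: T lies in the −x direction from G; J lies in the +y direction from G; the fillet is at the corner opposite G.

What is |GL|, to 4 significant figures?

59.82

G is at the origin; GT is horizontal with |GT| = 66.8 and T on the −x side, so T = (-66.80, 0.000). GJ is vertical with |GJ| = 48.1 and J on the +y side, so J = (0.000, 48.10). The virtual corner opposite G is at (-66.80, 48.10). Since A1 is tangent to TC there, LC ⟂ TC and the tangent condition forces LD to be normal to DJ, with radius 16.2, so the center L sits 16.2 in from both sides at L = (-50.60, 31.90). Then |GL| = |L − G| = 59.82.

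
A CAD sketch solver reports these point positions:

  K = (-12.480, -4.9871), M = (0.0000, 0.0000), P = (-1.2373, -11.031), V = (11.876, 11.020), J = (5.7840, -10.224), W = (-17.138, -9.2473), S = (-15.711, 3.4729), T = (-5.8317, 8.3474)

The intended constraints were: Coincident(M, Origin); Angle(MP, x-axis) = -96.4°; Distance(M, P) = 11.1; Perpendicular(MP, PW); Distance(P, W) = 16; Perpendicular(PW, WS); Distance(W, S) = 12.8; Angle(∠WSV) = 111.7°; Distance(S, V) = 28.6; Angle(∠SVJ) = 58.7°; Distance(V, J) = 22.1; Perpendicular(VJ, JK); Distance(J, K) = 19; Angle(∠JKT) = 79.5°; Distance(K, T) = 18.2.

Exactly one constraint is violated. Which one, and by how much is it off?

Distance(K, T) = 18.2 — off by 3.30.

M = (0.00, 0.00) ✓; MP at -96.40° ✓; |MP| = 11.10 ✓; ∠(MP, PW) = 90.00° ✓; |PW| = 16.00 ✓; ∠(PW, WS) = 90.00° ✓; |WS| = 12.80 ✓; ∠WSV = 111.7° ✓; |SV| = 28.60 ✓; ∠SVJ = 58.70° ✓; |VJ| = 22.10 ✓; ∠(VJ, JK) = 90.00° ✓; |JK| = 19.00 ✓; ∠JKT = 79.50° ✓; |KT| = 14.90 ✗.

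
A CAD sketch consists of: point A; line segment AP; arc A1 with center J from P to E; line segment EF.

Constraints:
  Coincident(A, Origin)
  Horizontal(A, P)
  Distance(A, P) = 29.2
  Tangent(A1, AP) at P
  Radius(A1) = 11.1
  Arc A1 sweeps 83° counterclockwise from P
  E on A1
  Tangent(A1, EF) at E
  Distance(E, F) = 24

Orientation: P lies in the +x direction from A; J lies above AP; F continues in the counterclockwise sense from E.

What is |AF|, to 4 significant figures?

54.66

A is at the origin; A and P share the same y with |AP| = 29.2 and P on the +x side, so P = (29.20, 0.000). Since A1 is tangent to AP there, JP ⟂ AP, so J = P + (0, 11.1) = (29.20, 11.10). On A1, P sits at bearing -90° from J; an 83° counterclockwise sweep puts E at bearing -7°, so E = J + 11.1·(cos -7°, sin -7°) = (40.22, 9.747). The tangent condition forces JE to be normal to EF, so EF runs along (−sin -7°, cos -7°); with |EF| = 24.0, F = (43.14, 33.57). Then |AF| = |F − A| = 54.66.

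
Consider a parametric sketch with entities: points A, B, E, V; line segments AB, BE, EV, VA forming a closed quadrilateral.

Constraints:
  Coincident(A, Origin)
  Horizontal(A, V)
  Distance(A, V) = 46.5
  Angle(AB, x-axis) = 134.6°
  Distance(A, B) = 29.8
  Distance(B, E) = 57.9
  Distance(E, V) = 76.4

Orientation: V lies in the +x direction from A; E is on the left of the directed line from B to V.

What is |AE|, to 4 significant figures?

69.59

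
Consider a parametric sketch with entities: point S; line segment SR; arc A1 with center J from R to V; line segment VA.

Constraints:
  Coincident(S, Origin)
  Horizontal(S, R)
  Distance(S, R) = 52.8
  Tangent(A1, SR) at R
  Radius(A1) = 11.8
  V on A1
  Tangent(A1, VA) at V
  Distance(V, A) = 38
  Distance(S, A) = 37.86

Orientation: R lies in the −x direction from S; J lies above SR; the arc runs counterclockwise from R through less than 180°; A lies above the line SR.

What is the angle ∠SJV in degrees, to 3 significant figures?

28.4°

Checks: ∠(JR, RS) = 90.00° ✓; |JR| = 11.80 ✓; |JV| = 11.80 ✓; ∠(JV, VA) = 90.00° ✓; |VA| = 38.00 ✓; |SA| = 37.86 ✓.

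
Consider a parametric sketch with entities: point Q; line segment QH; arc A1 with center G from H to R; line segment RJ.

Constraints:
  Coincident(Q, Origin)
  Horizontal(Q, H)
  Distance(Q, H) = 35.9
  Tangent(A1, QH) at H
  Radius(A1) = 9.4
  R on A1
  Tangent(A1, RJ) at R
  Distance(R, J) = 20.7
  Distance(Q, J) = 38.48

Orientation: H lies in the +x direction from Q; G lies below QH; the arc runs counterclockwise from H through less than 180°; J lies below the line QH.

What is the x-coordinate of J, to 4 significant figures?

24.93

Q is at the origin; Q and H share the same y with |QH| = 35.9 and H on the +x side, so H = (35.90, 0.000). The tangent condition forces GH to be normal to QH, so G = H + (0, -9.4) = (35.90, -9.400). Since GR ⟂ RJ (tangency), |GJ| = √(9.4² + 20.7²) = 22.73 regardless of where R sits on A1. So J lies on both circle(Q, 38.48) and circle(G, 22.73); the below-QH intersection is J = (24.93, -29.31). R is the foot of the tangent from J: R = (26.53, -8.674).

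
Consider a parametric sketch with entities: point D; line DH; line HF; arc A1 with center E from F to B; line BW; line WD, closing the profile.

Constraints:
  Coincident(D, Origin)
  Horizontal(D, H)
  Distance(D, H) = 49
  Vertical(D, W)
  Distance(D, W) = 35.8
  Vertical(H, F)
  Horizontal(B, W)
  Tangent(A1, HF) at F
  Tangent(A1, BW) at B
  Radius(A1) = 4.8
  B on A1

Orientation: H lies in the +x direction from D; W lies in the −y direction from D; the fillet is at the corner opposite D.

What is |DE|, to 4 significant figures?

53.99

D is at the origin; D and H share the same y with |DH| = 49.0 and H on the +x side, so H = (49.00, 0.000). D and W share the same x with |DW| = 35.8 and W on the −y side, so W = (0.000, -35.80). The virtual corner opposite D is at (49.00, -35.80). The tangent condition forces EF to be normal to HF and tangency of A1 to BW means the radius EB is perpendicular to BW, with radius 4.8, so the center E sits 4.8 in from both sides at E = (44.20, -31.00). Then |DE| = |E − D| = 53.99.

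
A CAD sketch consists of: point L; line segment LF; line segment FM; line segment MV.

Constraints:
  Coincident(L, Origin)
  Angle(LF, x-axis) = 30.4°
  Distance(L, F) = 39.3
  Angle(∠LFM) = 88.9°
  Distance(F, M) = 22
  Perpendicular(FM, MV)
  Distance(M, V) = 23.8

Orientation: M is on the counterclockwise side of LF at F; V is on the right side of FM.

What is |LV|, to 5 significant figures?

66.574

L is at the origin; LF runs at 30.4° with length 39.3, so F = 39.3·(cos 30.4°, sin 30.4°) = (33.897, 19.887). ∠LFM = 88.9°, so FM runs at 30.4° + (180° − 88.9°) = 121.50° from the x-axis; with |FM| = 22.0, M = F + 22.0·(cos 121.50°, sin 121.50°) = (22.402, 38.645). FM ⟂ MV; with |MV| = 23.8 on the right of FM, V = M + 23.8·(0.85264, 0.52250) = (42.695, 51.081). Then |LV| = |V − L| = 66.574.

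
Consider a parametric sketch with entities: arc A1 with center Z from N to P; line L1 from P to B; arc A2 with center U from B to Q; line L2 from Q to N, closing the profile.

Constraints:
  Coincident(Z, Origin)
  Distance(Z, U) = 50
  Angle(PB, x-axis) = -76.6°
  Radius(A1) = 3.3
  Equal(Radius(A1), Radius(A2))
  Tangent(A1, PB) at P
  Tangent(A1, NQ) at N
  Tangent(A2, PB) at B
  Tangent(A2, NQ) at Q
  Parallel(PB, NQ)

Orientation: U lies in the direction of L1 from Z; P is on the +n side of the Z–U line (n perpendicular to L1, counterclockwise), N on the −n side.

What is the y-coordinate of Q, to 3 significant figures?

-49.4

Tangency of A1 to both parallel lines with radius 3.3 puts P and N at Z ± 3.3·n: P = (3.21, 0.765), N = (-3.21, -0.765). Equal radii place B and Q the same way about U: B = U + 3.3·n = (14.8, -47.9), Q = U − 3.3·n = (8.38, -49.4). So Q.y = -49.4.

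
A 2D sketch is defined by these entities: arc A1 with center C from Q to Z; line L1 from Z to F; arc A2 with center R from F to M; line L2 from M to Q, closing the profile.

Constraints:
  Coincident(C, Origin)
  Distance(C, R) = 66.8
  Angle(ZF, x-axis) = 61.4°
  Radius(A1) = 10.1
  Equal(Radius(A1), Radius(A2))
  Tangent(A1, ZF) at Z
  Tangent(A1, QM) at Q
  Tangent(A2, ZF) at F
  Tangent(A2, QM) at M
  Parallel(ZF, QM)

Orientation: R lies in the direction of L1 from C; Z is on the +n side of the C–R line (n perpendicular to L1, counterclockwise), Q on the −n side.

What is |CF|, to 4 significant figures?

67.56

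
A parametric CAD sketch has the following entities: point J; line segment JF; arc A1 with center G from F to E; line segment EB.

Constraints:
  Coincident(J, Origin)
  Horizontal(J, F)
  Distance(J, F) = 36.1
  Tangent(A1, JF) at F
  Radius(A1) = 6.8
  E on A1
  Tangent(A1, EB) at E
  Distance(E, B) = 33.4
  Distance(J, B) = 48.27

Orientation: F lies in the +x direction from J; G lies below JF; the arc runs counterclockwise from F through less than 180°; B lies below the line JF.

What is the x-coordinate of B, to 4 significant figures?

27.38

Checks: |GE| = 6.800 ✓; ∠(GE, EB) = 90.00° ✓; |EB| = 33.40 ✓; |JB| = 48.27 ✓.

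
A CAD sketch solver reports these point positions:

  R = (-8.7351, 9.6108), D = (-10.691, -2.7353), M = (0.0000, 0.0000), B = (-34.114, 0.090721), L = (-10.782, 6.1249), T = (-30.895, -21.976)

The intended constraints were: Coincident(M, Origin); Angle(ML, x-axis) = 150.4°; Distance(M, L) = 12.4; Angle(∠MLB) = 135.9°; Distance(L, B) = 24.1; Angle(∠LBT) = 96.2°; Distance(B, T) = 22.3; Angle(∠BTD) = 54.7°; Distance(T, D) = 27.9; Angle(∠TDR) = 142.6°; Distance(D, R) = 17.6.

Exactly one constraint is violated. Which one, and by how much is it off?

Distance(D, R) = 17.6 — off by 5.10.

M = (0.00, 0.00) ✓; ML at 150.4° ✓; |ML| = 12.40 ✓; ∠MLB = 135.9° ✓; |LB| = 24.10 ✓; ∠LBT = 96.20° ✓; |BT| = 22.30 ✓; ∠BTD = 54.70° ✓; |TD| = 27.90 ✓; ∠TDR = 142.6° ✓; |DR| = 12.50 ✗.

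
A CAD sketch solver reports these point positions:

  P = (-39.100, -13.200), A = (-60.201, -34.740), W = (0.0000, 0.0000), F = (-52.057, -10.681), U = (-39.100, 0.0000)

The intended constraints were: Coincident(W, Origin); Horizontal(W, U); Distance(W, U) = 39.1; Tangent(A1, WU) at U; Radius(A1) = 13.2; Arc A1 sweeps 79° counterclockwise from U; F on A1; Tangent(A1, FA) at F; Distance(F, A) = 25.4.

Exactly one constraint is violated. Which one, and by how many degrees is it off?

Tangent(A1, FA) at F — off by 7.70°.

W = (0.00, 0.00) ✓; W.y = 0.00, U.y = 0.00 ✓; |WU| = 39.10 ✓; ∠(PU, UW) = 90.00° ✓; |PU| = 13.20 ✓; bearing(P→F) − bearing(P→U) = 79.00° ✓; |PF| = 13.20 ✓; ∠(PF, FA) = 97.70° ✗; |FA| = 25.40 ✓.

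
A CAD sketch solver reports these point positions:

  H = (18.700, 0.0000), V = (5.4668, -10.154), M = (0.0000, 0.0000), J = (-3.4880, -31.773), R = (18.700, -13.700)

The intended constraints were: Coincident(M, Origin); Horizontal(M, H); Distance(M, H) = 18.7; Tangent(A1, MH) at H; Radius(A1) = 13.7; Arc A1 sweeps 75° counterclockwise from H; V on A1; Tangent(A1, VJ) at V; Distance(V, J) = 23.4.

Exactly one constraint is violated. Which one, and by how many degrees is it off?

Tangent(A1, VJ) at V — off by 7.50°.

M = (0.00, 0.00) ✓; M.y = 0.00, H.y = 0.00 ✓; |MH| = 18.70 ✓; ∠(RH, HM) = 90.00° ✓; |RH| = 13.70 ✓; bearing(R→V) − bearing(R→H) = 75.00° ✓; |RV| = 13.70 ✓; ∠(RV, VJ) = 97.50° ✗; |VJ| = 23.40 ✓.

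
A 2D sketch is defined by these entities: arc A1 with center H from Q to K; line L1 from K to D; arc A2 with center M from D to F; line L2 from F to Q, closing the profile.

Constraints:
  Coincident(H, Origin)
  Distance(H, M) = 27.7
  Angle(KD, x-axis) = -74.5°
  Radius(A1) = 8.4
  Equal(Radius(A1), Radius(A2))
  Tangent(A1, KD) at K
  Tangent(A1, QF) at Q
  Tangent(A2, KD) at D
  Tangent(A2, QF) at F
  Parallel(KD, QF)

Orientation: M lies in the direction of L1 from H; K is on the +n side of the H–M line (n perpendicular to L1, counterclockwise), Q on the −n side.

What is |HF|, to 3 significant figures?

28.9

The slot axis is L1's direction at -74.5°, so u = (cos -74.5°, sin -74.5°) = (0.267, -0.964) and n = (−sin -74.5°, cos -74.5°) = (0.964, 0.267). H is at the origin and M lies 27.7 along u from H, so M = 27.7·u = (7.40, -26.7). Tangency of A1 to both parallel lines with radius 8.4 puts K and Q at H ± 8.4·n: K = (8.09, 2.24), Q = (-8.09, -2.24). Equal radii place D and F the same way about M: D = M + 8.4·n = (15.5, -24.4), F = M − 8.4·n = (-0.692, -28.9). Then |HF| = |F − H| = 28.9.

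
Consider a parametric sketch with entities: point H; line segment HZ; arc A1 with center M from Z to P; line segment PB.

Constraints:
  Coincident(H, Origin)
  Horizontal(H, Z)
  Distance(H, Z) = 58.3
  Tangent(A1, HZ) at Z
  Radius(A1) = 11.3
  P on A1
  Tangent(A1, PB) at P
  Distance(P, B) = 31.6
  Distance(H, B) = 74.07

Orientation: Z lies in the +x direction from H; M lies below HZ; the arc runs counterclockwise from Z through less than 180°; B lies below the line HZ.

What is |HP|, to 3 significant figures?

50.1

H is at the origin; HZ is horizontal with |HZ| = 58.3 and Z on the +x side, so Z = (58.3, 0.00). Tangency of A1 to HZ means the radius MZ is perpendicular to HZ, so M = Z + (0, -11.3) = (58.3, -11.3). Since MP ⟂ PB (tangency), |MB| = √(11.3² + 31.6²) = 33.6 regardless of where P sits on A1. So B lies on both circle(H, 74.07) and circle(M, 33.6); the below-HZ intersection is B = (58.9, -44.9). P is the foot of the tangent from B: P = (47.7, -15.3).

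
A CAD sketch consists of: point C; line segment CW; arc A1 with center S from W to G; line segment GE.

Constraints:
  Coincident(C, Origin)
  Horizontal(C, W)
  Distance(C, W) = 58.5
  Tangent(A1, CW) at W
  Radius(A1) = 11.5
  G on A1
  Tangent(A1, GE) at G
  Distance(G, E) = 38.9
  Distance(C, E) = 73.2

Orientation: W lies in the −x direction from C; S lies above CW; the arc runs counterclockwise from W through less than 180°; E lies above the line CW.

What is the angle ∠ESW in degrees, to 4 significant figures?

170.8°

C is at the origin; C and W share the same y with |CW| = 58.5 and W on the −x side, so W = (-58.50, 0.000). Tangency of A1 to CW means the radius SW is perpendicular to CW, so S = W + (0, 11.5) = (-58.50, 11.50). Since SG ⟂ GE (tangency), |SE| = √(11.5² + 38.9²) = 40.56 regardless of where G sits on A1. So E lies on both circle(C, 73.2) and circle(S, 40.56); the above-CW intersection is E = (-51.98, 51.54). G is the foot of the tangent from E: G = (-47.09, 12.95).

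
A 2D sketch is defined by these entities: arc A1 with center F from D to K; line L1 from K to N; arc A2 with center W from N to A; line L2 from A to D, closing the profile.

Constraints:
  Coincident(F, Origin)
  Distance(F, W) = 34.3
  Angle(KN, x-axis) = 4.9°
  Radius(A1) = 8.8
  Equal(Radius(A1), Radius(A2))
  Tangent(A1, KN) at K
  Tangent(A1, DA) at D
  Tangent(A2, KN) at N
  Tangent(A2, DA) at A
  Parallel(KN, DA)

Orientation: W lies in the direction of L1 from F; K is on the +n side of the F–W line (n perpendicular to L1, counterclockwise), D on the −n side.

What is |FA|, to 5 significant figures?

35.411

The slot axis is L1's direction at 4.9°, so u = (cos 4.9°, sin 4.9°) = (0.99635, 0.085417) and n = (−sin 4.9°, cos 4.9°) = (-0.085417, 0.99635). F is at the origin and W lies 34.3 along u from F, so W = 34.3·u = (34.175, 2.9298). Tangency of A1 to both parallel lines with radius 8.8 puts K and D at F ± 8.8·n: K = (-0.75167, 8.7678), D = (0.75167, -8.7678). Equal radii place N and A the same way about W: N = W + 8.8·n = (33.423, 11.698), A = W − 8.8·n = (34.926, -5.8380). Then |FA| = |A − F| = 35.411.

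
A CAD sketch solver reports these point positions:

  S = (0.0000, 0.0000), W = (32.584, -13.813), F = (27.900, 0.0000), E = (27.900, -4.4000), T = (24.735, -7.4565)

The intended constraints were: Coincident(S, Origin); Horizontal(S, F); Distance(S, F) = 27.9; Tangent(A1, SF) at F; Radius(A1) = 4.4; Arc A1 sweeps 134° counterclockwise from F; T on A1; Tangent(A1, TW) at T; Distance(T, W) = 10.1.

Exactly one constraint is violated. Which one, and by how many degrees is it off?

Tangent(A1, TW) at T — off by 7.00°.

S = (0.00, 0.00) ✓; S.y = 0.00, F.y = 0.00 ✓; |SF| = 27.90 ✓; ∠(EF, FS) = 90.00° ✓; |EF| = 4.400 ✓; bearing(E→T) − bearing(E→F) = 134.0° ✓; |ET| = 4.400 ✓; ∠(ET, TW) = 83.00° ✗; |TW| = 10.10 ✓.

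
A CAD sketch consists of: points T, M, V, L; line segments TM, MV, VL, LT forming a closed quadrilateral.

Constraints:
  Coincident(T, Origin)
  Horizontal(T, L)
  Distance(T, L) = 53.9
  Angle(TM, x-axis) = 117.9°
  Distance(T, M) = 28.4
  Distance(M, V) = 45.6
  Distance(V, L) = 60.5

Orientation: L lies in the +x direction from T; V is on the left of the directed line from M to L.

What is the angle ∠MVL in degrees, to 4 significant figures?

83.81°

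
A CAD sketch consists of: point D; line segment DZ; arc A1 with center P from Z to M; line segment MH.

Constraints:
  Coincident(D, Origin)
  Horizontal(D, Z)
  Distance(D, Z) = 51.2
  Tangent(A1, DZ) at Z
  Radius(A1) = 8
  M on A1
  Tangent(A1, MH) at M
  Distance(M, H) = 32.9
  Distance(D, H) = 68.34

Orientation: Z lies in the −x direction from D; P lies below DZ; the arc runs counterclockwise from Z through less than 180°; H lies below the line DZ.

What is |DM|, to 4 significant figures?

59.82

Checks: D.y = 0.00, Z.y = 0.00 ✓; |PM| = 8.000 ✓; ∠(PM, MH) = 90.00° ✓; |MH| = 32.90 ✓; |DH| = 68.34 ✓.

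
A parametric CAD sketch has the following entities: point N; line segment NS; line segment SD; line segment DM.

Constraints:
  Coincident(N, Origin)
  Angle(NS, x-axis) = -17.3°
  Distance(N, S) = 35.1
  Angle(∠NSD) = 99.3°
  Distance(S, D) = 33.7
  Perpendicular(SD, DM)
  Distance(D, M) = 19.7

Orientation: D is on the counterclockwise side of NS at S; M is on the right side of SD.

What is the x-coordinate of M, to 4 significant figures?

66.22

∠NSD = 99.3°, so SD runs at -17.3° + (180° − 99.3°) = 63.40° from the x-axis; with |SD| = 33.7, D = S + 33.7·(cos 63.40°, sin 63.40°) = (48.60, 19.70). The perpendicularity gives DM at right angles to SD; with |DM| = 19.7 on the right of SD, M = D + 19.7·(0.8942, -0.4478) = (66.22, 10.87). So M.x = 66.22.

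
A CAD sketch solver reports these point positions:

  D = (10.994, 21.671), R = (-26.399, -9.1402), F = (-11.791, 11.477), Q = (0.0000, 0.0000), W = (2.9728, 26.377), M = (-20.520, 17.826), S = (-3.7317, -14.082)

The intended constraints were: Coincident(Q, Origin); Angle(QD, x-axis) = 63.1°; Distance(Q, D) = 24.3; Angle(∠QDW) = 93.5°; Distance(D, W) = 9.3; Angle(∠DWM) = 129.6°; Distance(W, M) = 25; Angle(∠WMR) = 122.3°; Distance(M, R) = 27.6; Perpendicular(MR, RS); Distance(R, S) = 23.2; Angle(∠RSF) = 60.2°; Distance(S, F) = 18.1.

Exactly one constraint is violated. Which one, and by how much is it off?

Distance(S, F) = 18.1 — off by 8.70.

Q = (0.00, 0.00) ✓; QD at 63.10° ✓; |QD| = 24.30 ✓; ∠QDW = 93.50° ✓; |DW| = 9.300 ✓; ∠DWM = 129.6° ✓; |WM| = 25.00 ✓; ∠WMR = 122.3° ✓; |MR| = 27.60 ✓; ∠(MR, RS) = 90.00° ✓; |RS| = 23.20 ✓; ∠RSF = 60.20° ✓; |SF| = 26.80 ✗.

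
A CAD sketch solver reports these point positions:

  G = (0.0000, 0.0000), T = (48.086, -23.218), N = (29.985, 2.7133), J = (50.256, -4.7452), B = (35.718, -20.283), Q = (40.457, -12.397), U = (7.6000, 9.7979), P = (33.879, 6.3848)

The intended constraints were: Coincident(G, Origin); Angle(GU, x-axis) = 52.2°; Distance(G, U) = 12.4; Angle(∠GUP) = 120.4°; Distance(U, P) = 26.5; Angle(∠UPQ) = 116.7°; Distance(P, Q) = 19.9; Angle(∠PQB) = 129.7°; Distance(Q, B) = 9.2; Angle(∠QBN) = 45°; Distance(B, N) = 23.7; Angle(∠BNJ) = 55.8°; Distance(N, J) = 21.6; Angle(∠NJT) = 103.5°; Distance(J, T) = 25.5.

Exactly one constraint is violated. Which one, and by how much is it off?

Distance(J, T) = 25.5 — off by 6.90.

G = (0.00, 0.00) ✓; GU at 52.20° ✓; |GU| = 12.40 ✓; ∠GUP = 120.4° ✓; |UP| = 26.50 ✓; ∠UPQ = 116.7° ✓; |PQ| = 19.90 ✓; ∠PQB = 129.7° ✓; |QB| = 9.200 ✓; ∠QBN = 45.00° ✓; |BN| = 23.70 ✓; ∠BNJ = 55.80° ✓; |NJ| = 21.60 ✓; ∠NJT = 103.5° ✓; |JT| = 18.60 ✗.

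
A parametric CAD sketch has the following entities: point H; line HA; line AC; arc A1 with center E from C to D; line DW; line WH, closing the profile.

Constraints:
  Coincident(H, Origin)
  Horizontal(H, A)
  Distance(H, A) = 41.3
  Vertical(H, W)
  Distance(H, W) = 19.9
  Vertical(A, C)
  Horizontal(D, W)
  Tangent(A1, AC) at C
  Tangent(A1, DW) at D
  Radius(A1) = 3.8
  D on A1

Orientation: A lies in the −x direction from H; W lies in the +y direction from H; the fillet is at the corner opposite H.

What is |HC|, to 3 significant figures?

44.3

H is at the origin; H and A share the same y with |HA| = 41.3 and A on the −x side, so A = (-41.3, 0.00). HW is vertical with |HW| = 19.9 and W on the +y side, so W = (0.00, 19.9). The virtual corner opposite H is at (-41.3, 19.9). A1 meets AC tangentially, so EC is at right angles to AC and the tangent condition forces ED to be normal to DW, with radius 3.8, so the center E sits 3.8 in from both sides at E = (-37.5, 16.1). That places the tangent points at C = (-41.3, 16.1) on AC and D = (-37.5, 19.9) on DW. Then |HC| = |C − H| = 44.3.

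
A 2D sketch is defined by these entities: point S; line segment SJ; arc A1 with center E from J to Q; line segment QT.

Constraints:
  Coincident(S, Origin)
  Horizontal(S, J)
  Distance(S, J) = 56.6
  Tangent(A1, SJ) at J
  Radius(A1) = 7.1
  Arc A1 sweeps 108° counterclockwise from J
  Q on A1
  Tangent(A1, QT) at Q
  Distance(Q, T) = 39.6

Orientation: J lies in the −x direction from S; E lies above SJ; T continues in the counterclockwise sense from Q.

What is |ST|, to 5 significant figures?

77.842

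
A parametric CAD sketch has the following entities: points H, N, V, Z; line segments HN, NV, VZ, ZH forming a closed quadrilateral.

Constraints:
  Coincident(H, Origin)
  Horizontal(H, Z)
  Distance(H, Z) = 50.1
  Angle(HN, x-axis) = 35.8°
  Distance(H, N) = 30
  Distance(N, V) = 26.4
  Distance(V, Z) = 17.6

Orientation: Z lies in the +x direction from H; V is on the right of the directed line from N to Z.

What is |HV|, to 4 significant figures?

34.69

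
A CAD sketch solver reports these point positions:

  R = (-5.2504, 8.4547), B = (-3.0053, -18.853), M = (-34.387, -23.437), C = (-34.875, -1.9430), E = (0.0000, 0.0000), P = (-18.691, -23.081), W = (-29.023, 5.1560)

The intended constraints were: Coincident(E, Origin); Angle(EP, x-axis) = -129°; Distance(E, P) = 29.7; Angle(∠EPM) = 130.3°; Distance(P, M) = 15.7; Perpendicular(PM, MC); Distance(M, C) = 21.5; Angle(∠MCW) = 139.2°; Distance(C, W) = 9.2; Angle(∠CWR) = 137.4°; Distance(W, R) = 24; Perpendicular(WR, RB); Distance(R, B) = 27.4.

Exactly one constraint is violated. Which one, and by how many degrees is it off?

Perpendicular(WR, RB) — off by 3.20°.

E = (0.00, 0.00) ✓; EP at -129.0° ✓; |EP| = 29.70 ✓; ∠EPM = 130.3° ✓; |PM| = 15.70 ✓; ∠(PM, MC) = 90.00° ✓; |MC| = 21.50 ✓; ∠MCW = 139.2° ✓; |CW| = 9.200 ✓; ∠CWR = 137.4° ✓; |WR| = 24.00 ✓; ∠(WR, RB) = 93.20° ✗; |RB| = 27.40 ✓.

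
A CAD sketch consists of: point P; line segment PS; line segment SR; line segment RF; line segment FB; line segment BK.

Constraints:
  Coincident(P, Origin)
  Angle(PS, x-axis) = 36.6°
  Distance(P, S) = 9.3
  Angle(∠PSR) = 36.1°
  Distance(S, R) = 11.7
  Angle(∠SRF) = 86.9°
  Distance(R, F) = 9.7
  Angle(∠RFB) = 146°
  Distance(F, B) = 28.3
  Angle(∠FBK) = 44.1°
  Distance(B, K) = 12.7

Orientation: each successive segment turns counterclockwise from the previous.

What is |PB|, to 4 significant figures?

29.95

P is at the origin; PS runs at 36.6° with length 9.3, so S = (7.466, 5.545). ∠PSR = 36.1° gives SR at -179.5° from the x-axis; with |SR| = 11.7, R = (-4.233, 5.443). ∠SRF = 86.9° gives RF at -86.40° from the x-axis; with |RF| = 9.7, F = (-3.624, -4.238). ∠RFB = 146.0° gives FB at -52.40° from the x-axis; with |FB| = 28.3, B = (13.64, -26.66). Then |PB| = |B − P| = 29.95.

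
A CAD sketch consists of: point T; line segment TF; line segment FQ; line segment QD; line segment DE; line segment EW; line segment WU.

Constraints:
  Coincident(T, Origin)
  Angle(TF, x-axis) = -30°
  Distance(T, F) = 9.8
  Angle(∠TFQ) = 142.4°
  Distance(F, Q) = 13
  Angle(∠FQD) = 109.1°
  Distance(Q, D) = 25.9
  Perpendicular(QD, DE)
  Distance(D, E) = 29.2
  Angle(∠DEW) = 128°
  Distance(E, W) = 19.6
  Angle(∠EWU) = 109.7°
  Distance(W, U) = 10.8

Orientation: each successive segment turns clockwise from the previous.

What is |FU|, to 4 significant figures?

23.87

T is at the origin; TF runs at -30.0° with length 9.8, so F = (8.487, -4.900). ∠TFQ = 142.4° gives FQ at -67.60° from the x-axis; with |FQ| = 13.0, Q = (13.44, -16.92). ∠FQD = 109.1° gives QD at -138.5° from the x-axis; with |QD| = 25.9, D = (-5.957, -34.08). QD ⟂ DE, so DE runs at 131.5°; with |DE| = 29.2, E = (-25.31, -12.21). ∠DEW = 128.0° gives EW at 79.50° from the x-axis; with |EW| = 19.6, W = (-21.73, 7.060). ∠EWU = 109.7° gives WU at 9.200° from the x-axis; with |WU| = 10.8, U = (-11.07, 8.787). Then |FU| = |U − F| = 23.87.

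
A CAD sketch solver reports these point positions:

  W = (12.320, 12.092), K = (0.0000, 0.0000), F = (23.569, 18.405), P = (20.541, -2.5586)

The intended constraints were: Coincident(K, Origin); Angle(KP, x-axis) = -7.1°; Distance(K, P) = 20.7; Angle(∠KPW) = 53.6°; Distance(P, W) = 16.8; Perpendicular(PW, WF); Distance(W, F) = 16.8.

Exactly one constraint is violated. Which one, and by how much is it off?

Distance(W, F) = 16.8 — off by 3.90.

K = (0.00, 0.00) ✓; KP at -7.100° ✓; |KP| = 20.70 ✓; ∠KPW = 53.60° ✓; |PW| = 16.80 ✓; ∠(PW, WF) = 90.00° ✓; |WF| = 12.90 ✗.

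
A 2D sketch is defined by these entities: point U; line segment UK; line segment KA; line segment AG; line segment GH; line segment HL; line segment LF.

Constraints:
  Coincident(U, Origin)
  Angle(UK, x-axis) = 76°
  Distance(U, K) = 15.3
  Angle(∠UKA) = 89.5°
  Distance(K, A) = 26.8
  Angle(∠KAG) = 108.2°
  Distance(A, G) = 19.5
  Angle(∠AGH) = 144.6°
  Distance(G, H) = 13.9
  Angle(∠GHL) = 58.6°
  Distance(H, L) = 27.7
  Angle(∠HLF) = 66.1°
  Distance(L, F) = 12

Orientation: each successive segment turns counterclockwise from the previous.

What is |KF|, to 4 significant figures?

23.13

∠GHL = 58.6° gives HL at 35.10° from the x-axis; with |HL| = 27.7, L = (-9.045, 6.568). ∠HLF = 66.1° gives LF at 149.0° from the x-axis; with |LF| = 12.0, F = (-19.33, 12.75). Then |KF| = |F − K| = 23.13.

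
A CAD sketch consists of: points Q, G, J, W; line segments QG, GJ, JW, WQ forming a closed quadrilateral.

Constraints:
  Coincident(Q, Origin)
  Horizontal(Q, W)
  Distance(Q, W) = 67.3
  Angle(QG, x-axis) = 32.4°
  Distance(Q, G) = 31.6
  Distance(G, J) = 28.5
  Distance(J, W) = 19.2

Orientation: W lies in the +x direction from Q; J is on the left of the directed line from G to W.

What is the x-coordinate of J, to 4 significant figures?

55.10

Checks: |GJ| = 28.50 ✓; |JW| = 19.20 ✓.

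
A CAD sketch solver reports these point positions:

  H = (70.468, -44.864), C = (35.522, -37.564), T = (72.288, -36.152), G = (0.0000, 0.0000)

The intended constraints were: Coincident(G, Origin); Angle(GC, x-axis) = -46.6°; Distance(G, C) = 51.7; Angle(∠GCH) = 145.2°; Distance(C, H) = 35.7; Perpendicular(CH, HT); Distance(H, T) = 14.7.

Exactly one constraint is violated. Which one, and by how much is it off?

Distance(H, T) = 14.7 — off by 5.80.

G = (0.00, 0.00) ✓; GC at -46.60° ✓; |GC| = 51.70 ✓; ∠GCH = 145.2° ✓; |CH| = 35.70 ✓; ∠(CH, HT) = 90.00° ✓; |HT| = 8.900 ✗.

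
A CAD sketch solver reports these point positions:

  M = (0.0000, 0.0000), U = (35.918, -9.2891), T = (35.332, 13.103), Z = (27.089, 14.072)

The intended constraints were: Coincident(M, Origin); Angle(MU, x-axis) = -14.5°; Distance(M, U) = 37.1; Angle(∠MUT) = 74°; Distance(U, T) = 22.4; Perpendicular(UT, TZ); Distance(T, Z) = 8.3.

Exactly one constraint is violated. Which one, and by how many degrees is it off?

Perpendicular(UT, TZ) — off by 8.20°.

M = (0.00, 0.00) ✓; MU at -14.50° ✓; |MU| = 37.10 ✓; ∠MUT = 74.00° ✓; |UT| = 22.40 ✓; ∠(UT, TZ) = 81.80° ✗; |TZ| = 8.300 ✓.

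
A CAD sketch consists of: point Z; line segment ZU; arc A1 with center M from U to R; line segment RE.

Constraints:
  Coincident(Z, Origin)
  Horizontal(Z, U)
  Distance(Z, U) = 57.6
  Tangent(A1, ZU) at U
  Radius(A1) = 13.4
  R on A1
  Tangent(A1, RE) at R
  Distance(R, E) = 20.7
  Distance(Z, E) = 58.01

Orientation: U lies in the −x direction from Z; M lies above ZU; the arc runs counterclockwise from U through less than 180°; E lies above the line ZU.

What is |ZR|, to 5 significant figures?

46.598

Z is at the origin; Z and U share the same y with |ZU| = 57.6 and U on the −x side, so U = (-57.600, 0.0000). The tangent condition forces MU to be normal to ZU, so M = U + (0, 13.4) = (-57.600, 13.400). Since MR ⟂ RE (tangency), |ME| = √(13.4² + 20.7²) = 24.659 regardless of where R sits on A1. So E lies on both circle(Z, 58.01) and circle(M, 24.659); the above-ZU intersection is E = (-46.100, 35.213). R is the foot of the tangent from E: R = (-44.253, 14.595).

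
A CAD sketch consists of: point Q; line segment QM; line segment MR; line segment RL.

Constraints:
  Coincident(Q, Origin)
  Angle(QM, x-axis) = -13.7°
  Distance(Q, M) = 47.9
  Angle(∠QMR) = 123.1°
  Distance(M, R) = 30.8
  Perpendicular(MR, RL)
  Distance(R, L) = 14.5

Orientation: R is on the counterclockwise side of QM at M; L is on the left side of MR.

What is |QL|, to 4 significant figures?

62.46

∠QMR = 123.1°, so MR runs at -13.7° + (180° − 123.1°) = 43.20° from the x-axis; with |MR| = 30.8, R = M + 30.8·(cos 43.20°, sin 43.20°) = (68.99, 9.740). MR ⟂ RL; with |RL| = 14.5 on the left of MR, L = R + 14.5·(-0.6845, 0.7290) = (59.06, 20.31). Then |QL| = |L − Q| = 62.46.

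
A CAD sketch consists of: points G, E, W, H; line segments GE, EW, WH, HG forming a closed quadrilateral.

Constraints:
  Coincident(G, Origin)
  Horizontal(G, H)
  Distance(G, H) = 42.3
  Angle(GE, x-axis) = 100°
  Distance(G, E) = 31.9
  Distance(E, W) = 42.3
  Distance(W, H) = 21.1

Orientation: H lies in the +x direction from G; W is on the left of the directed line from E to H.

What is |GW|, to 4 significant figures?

40.37

Checks: |EW| = 42.30 ✓; |WH| = 21.10 ✓.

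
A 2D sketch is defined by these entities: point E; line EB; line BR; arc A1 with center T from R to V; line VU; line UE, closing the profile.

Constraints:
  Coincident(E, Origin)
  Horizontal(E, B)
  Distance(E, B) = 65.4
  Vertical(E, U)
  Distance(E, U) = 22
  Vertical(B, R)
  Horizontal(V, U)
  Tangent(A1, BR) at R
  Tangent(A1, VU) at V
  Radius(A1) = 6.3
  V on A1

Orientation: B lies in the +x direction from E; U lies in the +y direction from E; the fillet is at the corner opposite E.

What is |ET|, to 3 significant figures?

61.1

E is at the origin; E and B share the same y with |EB| = 65.4 and B on the +x side, so B = (65.4, 0.00). EU is vertical with |EU| = 22.0 and U on the +y side, so U = (0.00, 22.0). The virtual corner opposite E is at (65.4, 22.0). Since A1 is tangent to BR there, TR ⟂ BR and A1 meets VU tangentially, so TV is at right angles to VU, with radius 6.3, so the center T sits 6.3 in from both sides at T = (59.1, 15.7). Then |ET| = |T − E| = 61.1.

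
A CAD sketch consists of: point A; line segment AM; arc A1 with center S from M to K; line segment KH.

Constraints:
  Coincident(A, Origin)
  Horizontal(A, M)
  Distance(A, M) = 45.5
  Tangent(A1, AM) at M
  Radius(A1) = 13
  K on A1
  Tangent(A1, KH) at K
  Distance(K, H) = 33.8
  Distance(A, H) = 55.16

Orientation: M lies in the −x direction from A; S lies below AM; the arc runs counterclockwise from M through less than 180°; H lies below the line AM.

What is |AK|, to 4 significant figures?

58.98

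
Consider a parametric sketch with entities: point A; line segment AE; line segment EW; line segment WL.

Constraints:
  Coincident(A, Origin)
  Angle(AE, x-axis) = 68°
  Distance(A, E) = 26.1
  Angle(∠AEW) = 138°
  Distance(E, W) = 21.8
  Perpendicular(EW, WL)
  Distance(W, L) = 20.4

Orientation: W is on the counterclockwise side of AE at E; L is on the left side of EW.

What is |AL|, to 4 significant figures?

41.30

A is at the origin; AE runs at 68.0° with length 26.1, so E = 26.1·(cos 68.0°, sin 68.0°) = (9.777, 24.20). ∠AEW = 138.0°, so EW runs at 68.0° + (180° − 138.0°) = 110.0° from the x-axis; with |EW| = 21.8, W = E + 21.8·(cos 110.0°, sin 110.0°) = (2.321, 44.68). The perpendicularity gives WL at right angles to EW; with |WL| = 20.4 on the left of EW, L = W + 20.4·(-0.9397, -0.3420) = (-16.85, 37.71). Then |AL| = |L − A| = 41.30.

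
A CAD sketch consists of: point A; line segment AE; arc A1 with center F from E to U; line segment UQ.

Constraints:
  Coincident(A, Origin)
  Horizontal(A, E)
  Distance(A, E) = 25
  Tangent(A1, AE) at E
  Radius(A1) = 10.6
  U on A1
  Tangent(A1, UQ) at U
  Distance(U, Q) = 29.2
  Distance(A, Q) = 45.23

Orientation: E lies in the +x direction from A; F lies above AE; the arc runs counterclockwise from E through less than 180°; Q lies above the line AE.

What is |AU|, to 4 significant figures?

37.68

A is at the origin; A and E share the same y with |AE| = 25.0 and E on the +x side, so E = (25.00, 0.000). The tangent condition forces FE to be normal to AE, so F = E + (0, 10.6) = (25.00, 10.60). Since FU ⟂ UQ (tangency), |FQ| = √(10.6² + 29.2²) = 31.06 regardless of where U sits on A1. So Q lies on both circle(A, 45.23) and circle(F, 31.06); the above-AE intersection is Q = (18.95, 41.07). U is the foot of the tangent from Q: U = (34.07, 16.09).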